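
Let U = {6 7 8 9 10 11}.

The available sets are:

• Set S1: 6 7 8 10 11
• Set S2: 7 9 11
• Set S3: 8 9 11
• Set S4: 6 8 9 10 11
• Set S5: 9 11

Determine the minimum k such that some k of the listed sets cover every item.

S1 and S5 together: S1 ∪ S5 = {6, 7, 8, 9, 10, 11} — every item is covered.
No single set has all 6 items (the largest, S1, has 5), so 2 is optimal.

2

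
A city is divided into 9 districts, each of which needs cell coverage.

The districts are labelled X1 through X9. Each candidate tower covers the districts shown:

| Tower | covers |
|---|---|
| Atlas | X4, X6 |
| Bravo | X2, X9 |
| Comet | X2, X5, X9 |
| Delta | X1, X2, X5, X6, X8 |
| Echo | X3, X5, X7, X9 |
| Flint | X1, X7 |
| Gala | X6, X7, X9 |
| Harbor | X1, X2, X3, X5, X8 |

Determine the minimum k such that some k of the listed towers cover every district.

Atlas and Delta and Echo together: Atlas ∪ Delta ∪ Echo = {X1, X2, X3, X4, X5, X6, X7, X8, X9} — every district is covered.
Only Atlas contains X4, so Atlas is forced; the remaining 7 districts need at least 2 more towers (each remaining tower adds at most 5) — so at least 3 towers are needed, and 3 is optimal.

3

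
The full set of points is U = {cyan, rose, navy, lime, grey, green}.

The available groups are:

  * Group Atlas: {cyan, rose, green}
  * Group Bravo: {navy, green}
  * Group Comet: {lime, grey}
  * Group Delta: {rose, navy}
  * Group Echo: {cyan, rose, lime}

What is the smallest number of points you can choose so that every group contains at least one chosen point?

H = {navy, lime, green} meets every group (each contains at least one member of H), and |H| = 3.
No choice of 2 points meets every group, so 3 is the minimum.

3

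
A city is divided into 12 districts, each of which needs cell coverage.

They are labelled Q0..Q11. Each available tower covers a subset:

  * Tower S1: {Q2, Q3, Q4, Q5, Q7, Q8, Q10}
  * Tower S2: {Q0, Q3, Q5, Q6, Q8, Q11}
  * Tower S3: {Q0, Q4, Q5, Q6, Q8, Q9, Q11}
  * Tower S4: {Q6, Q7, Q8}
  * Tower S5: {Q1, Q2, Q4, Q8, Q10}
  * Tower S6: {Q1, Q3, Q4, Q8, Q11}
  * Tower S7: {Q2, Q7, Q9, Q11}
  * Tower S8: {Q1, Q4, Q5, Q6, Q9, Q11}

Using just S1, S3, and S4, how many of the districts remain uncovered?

1

Union of S1, S3, S4 = {Q0, Q2, Q3, Q4, Q5, Q6, Q7, Q8, Q9, Q10, Q11}.
Not covered: Q1 — 1 district.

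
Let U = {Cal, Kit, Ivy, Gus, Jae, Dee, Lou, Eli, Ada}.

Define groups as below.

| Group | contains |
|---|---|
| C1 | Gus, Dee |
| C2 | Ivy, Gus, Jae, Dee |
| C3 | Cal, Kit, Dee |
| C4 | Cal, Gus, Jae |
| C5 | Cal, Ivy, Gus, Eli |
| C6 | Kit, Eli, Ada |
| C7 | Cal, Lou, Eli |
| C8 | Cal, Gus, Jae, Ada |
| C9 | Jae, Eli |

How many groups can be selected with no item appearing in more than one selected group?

C3, C9 are pairwise disjoint (C3={Cal,Kit,Dee}; C9={Jae,Eli}).
Every remaining group overlaps one of these, and no 3 of the listed groups are pairwise disjoint, so 2 is the maximum.

2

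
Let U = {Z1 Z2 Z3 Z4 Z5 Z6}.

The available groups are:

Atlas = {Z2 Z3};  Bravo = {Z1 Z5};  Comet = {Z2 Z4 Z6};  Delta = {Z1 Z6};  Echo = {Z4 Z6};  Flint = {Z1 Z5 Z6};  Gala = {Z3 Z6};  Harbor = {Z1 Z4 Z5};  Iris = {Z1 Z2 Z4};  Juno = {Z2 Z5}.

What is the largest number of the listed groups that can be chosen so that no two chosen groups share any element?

Atlas, Bravo, Echo are pairwise disjoint (Atlas={Z2,Z3}; Bravo={Z1,Z5}; Echo={Z4,Z6}).
Every remaining group overlaps one of these, and no 4 of the listed groups are pairwise disjoint, so 3 is the maximum.

3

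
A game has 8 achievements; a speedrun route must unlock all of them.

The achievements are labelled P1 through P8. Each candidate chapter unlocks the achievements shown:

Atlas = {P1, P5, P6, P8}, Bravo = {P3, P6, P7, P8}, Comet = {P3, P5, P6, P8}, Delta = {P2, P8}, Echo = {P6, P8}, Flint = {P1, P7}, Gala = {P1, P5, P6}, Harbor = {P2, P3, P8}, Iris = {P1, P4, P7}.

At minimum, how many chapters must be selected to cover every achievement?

Comet and Harbor and Iris together: Comet ∪ Harbor ∪ Iris = {P1, P2, P3, P4, P5, P6, P7, P8} — every achievement is covered.
Only Iris contains P4, so Iris is forced; the remaining 5 achievements need at least 2 more chapters (each remaining chapter adds at most 4) — so at least 3 chapters are needed, and 3 is optimal.

3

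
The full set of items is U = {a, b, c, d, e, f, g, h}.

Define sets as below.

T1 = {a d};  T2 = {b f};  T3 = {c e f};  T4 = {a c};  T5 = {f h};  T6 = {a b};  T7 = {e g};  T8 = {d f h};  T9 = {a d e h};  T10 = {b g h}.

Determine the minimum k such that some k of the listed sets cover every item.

T3 and T9 and T10 together: T3 ∪ T9 ∪ T10 = {a, b, c, d, e, f, g, h} — every item is covered.
No 2 of the 10 sets cover everything (all 45 combinations miss at least one item), so 3 is optimal.

3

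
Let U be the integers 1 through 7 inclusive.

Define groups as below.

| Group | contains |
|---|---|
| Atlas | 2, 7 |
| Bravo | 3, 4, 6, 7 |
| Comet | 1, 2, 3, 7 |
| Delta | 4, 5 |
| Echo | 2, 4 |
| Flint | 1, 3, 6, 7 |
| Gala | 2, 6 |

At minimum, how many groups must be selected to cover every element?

Delta and Echo and Flint together: Delta ∪ Echo ∪ Flint = {1, 2, 3, 4, 5, 6, 7} — every element is covered.
Only Delta contains 5, so Delta is forced; the remaining 5 elements need at least 2 more groups (each remaining group adds at most 4) — so at least 3 groups are needed, and 3 is optimal.

3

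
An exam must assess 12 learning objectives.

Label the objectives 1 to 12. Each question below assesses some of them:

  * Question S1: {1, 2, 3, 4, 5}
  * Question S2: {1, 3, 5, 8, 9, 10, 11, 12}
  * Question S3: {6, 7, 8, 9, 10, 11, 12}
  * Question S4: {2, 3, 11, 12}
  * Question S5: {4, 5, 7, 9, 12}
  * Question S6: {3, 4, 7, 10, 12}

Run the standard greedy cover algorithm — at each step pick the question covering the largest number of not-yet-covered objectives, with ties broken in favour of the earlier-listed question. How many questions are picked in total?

Greedy: pick S2 (covers 8 new) → pick S1 (covers 2 new) → pick S3 (covers 2 new). Total picks: 3.
(The true minimum cover uses only 2 questions, so greedy is not optimal here.)

3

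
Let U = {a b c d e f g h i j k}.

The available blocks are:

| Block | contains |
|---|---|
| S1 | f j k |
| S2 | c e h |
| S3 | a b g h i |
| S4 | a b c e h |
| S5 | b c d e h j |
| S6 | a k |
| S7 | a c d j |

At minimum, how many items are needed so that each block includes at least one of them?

The 3 items {a, e, f} hit every block.
No choice of 2 items meets every block, so 3 is the minimum.

3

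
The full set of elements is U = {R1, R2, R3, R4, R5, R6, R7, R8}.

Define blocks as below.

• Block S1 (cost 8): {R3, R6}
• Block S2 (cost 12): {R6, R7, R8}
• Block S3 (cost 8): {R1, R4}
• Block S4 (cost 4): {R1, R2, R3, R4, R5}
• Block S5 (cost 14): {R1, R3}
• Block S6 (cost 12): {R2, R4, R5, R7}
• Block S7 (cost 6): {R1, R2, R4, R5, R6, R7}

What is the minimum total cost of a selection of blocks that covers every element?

16

S2, S4 together cover every element (S2 ∪ S4 = {R1, R2, R3, R4, R5, R6, R7, R8}); total cost 12 + 4 = 16.
The greedy pick S4, S7, S2 costs 22; no covering selection beats 16.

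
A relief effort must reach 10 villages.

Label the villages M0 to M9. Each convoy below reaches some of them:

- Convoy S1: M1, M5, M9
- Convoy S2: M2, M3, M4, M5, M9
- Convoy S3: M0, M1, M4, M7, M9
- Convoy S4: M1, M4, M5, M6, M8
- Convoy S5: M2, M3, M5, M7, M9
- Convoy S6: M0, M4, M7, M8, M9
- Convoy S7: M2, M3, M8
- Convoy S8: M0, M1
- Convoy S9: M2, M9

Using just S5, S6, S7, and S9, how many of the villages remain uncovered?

Union of S5, S6, S7, S9 = {M0, M2, M3, M4, M5, M7, M8, M9}.
Not covered: M1, M6 — 2 villages.

2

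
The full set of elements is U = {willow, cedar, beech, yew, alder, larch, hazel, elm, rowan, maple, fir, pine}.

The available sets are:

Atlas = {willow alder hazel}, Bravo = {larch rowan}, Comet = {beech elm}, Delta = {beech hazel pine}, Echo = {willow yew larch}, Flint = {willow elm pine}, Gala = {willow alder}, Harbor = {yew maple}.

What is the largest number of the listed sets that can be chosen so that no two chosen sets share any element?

Bravo, Delta, Gala, Harbor are pairwise disjoint (Bravo={larch,rowan}; Delta={beech,hazel,pine}; Gala={willow,alder}; Harbor={yew,maple}).
Every remaining set overlaps one of these, and no 5 of the listed sets are pairwise disjoint, so 4 is the maximum.

4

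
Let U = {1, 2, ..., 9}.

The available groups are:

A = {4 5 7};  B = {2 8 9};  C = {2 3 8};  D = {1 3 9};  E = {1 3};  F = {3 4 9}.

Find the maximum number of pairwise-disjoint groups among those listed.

A, B, E are pairwise disjoint (A={4,5,7}; B={2,8,9}; E={1,3}).
Every remaining group overlaps one of these, and no 4 of the listed groups are pairwise disjoint, so 3 is the maximum.

3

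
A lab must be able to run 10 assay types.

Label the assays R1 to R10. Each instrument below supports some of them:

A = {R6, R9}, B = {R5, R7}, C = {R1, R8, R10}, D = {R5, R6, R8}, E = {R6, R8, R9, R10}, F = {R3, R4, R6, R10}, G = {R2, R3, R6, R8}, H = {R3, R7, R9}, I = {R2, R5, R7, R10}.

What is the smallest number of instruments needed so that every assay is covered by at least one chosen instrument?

C and F and H and I together: C ∪ F ∪ H ∪ I = {R1, R2, R3, R4, R5, R6, R7, R8, R9, R10} — every assay is covered.
Only C contains R1, so C is forced; the remaining 7 assays need at least 3 more instruments (each remaining instrument adds at most 3) — so at least 4 instruments are needed, and 4 is optimal.

4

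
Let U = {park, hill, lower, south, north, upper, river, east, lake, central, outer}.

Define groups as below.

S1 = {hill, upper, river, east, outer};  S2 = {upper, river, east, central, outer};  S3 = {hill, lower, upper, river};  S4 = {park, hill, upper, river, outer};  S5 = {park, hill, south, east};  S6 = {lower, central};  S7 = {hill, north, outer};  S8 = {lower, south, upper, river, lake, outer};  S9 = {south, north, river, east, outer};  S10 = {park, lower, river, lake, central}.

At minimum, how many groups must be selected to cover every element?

S1 and S9 and S10 together: S1 ∪ S9 ∪ S10 = {park, hill, lower, south, north, upper, river, east, lake, central, outer} — every element is covered.
No 2 of the 10 groups cover everything (all 45 combinations miss at least one element), so 3 is optimal.

3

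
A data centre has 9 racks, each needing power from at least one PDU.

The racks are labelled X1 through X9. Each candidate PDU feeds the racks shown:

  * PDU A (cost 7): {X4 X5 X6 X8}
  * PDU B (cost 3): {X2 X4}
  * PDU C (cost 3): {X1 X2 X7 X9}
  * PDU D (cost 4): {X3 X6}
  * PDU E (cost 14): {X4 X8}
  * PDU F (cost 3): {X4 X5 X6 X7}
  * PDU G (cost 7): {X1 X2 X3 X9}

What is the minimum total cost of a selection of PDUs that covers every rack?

14

A, C, D together cover every rack (A ∪ C ∪ D = {X1, X2, X3, X4, X5, X6, X7, X8, X9}); total cost 7 + 3 + 4 = 14.
The greedy pick C, F, D, A costs 17; no covering selection beats 14.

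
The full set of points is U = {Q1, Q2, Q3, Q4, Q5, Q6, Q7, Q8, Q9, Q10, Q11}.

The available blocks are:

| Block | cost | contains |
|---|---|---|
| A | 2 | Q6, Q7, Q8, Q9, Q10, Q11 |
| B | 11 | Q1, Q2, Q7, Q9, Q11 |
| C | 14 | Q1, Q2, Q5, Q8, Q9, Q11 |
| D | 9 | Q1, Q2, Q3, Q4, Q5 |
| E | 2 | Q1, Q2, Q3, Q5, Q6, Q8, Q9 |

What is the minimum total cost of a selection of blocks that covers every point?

A, D together cover every point (A ∪ D = {Q1, Q2, Q3, Q4, Q5, Q6, Q7, Q8, Q9, Q10, Q11}); total cost 2 + 9 = 11.
The greedy pick E, A, D costs 13; no covering selection beats 11.

11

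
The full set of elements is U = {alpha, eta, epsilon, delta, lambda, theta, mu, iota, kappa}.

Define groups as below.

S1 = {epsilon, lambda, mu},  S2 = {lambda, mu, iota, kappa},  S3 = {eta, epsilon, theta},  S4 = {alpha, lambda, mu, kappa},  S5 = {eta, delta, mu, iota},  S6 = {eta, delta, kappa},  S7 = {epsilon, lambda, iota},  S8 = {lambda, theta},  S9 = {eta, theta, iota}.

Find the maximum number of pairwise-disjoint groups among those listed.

2

S1, S9 are pairwise disjoint (S1={epsilon,lambda,mu}; S9={eta,theta,iota}).
Every remaining group overlaps one of these, and no 3 of the listed groups are pairwise disjoint, so 2 is the maximum.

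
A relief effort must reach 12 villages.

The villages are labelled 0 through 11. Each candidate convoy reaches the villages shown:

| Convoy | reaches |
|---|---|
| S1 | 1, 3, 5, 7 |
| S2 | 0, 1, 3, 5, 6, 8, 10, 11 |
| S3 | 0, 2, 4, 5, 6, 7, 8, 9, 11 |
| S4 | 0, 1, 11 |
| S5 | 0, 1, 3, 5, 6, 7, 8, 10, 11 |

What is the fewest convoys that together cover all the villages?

S3 and S5 together: S3 ∪ S5 = {0, 1, 2, 3, 4, 5, 6, 7, 8, 9, 10, 11} — every village is covered.
No single convoy has all 12 villages (the largest, S3, has 9), so 2 is optimal.

2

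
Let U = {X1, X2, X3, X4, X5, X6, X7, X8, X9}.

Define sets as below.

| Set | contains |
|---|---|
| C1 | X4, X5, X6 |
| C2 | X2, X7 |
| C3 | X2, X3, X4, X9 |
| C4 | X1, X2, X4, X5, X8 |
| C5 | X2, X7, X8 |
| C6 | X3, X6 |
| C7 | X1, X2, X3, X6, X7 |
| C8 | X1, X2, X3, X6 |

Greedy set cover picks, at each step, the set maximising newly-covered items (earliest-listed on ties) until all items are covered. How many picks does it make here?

Greedy: pick C4 (covers 5 new) → pick C7 (covers 3 new) → pick C3 (covers 1 new). Total picks: 3.

3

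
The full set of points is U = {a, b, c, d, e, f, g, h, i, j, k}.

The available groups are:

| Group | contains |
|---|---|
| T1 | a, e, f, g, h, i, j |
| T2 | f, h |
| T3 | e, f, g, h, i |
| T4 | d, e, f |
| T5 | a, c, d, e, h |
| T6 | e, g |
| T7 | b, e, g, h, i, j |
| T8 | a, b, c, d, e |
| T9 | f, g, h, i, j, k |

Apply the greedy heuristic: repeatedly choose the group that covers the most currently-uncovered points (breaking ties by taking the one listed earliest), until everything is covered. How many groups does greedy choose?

3

Greedy: pick T1 (covers 7 new) → pick T8 (covers 3 new) → pick T9 (covers 1 new). Total picks: 3.
(The true minimum cover uses only 2 groups, so greedy is not optimal here.)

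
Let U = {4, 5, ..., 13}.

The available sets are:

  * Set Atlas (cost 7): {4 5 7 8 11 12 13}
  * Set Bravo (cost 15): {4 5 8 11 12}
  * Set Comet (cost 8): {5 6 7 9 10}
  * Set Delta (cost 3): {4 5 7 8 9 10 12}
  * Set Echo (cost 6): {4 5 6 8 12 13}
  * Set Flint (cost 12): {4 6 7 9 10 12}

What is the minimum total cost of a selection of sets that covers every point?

15

Atlas, Comet together cover every point (Atlas ∪ Comet = {4, 5, 6, 7, 8, 9, 10, 11, 12, 13}); total cost 7 + 8 = 15.
The greedy pick Delta, Echo, Atlas costs 16; no covering selection beats 15.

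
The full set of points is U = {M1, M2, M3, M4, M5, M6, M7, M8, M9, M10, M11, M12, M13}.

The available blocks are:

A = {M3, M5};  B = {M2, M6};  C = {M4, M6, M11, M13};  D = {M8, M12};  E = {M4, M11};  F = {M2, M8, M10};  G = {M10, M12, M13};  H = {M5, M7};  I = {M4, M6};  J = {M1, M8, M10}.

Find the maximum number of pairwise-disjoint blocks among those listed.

4

A, B, E, J are pairwise disjoint (A={M3,M5}; B={M2,M6}; E={M4,M11}; J={M1,M8,M10}).
Every remaining block overlaps one of these, and no 5 of the listed blocks are pairwise disjoint, so 4 is the maximum.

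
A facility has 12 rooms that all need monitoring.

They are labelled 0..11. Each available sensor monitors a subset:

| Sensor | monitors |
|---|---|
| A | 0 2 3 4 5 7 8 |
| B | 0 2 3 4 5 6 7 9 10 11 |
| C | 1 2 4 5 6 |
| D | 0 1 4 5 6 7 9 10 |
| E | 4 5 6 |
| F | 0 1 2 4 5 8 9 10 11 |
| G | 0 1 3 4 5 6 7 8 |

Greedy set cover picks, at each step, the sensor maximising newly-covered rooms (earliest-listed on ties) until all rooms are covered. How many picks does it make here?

2

Greedy: pick B (covers 10 new) → pick F (covers 2 new). Total picks: 2.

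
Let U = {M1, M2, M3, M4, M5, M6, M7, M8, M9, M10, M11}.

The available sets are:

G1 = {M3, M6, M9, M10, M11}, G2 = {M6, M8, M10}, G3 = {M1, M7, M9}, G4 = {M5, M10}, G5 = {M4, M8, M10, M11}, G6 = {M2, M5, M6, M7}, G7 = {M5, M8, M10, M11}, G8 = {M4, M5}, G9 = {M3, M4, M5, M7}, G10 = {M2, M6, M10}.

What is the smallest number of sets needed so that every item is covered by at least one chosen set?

4

G3, G5, G6, and G9 cover everything between them: the union {M1, M2, M3, M4, M5, M6, M7, M8, M9, M10, M11} is all of U.
No 3 of the 10 sets cover everything (all 120 combinations miss at least one item), so 4 is optimal.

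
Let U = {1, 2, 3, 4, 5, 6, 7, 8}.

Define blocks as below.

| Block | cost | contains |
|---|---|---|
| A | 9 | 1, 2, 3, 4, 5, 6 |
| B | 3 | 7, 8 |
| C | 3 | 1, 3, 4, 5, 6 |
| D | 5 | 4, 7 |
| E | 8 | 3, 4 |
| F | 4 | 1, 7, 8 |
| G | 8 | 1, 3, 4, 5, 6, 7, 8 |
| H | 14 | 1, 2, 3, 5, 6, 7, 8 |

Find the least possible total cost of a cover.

A, B together cover every point (A ∪ B = {1, 2, 3, 4, 5, 6, 7, 8}); total cost 9 + 3 = 12.
The greedy pick C, B, A costs 15; no covering selection beats 12.

12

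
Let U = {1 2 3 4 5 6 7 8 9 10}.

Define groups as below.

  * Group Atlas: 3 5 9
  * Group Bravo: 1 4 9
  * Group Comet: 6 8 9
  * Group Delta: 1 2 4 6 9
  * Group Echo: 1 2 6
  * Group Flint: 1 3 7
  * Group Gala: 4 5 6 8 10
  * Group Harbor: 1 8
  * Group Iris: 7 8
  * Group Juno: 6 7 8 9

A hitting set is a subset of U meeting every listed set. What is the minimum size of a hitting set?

3

Take H = {1, 8, 9}. Each listed group contains at least one of these, so H is a hitting set of size 3.
The groups Atlas, Echo, Iris are pairwise disjoint, so any hitting set needs a separate element for each — at least 3. Hence 3 is optimal.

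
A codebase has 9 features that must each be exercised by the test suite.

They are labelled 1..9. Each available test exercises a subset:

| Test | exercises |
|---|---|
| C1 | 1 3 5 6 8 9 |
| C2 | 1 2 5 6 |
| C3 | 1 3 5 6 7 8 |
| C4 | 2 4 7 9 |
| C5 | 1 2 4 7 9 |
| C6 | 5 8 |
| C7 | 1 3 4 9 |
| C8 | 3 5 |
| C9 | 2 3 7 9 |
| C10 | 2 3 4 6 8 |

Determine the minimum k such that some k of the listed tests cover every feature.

2

C1 and C4 together: C1 ∪ C4 = {1, 2, 3, 4, 5, 6, 7, 8, 9} — every feature is covered.
No single test has all 9 features (the largest, C1, has 6), so 2 is optimal.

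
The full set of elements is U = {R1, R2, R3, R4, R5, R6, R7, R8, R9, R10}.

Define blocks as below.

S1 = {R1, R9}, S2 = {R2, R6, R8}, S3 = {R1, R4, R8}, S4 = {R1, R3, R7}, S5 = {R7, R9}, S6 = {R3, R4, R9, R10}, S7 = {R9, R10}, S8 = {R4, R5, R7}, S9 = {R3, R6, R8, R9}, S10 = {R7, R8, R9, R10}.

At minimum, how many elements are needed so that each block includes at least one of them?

3

Take H = {R7, R8, R9}. Each listed block contains at least one of these, so H is a hitting set of size 3.
The blocks S1, S2, S8 are pairwise disjoint, so any hitting set needs a separate element for each — at least 3. Hence 3 is optimal.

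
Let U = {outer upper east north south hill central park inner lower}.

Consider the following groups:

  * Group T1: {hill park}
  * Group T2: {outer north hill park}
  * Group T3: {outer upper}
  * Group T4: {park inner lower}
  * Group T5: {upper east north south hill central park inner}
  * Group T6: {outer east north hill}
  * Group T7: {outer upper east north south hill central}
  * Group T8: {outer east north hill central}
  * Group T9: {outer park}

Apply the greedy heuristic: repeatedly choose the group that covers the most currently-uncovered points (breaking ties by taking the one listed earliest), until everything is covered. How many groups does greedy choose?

Greedy: pick T5 (covers 8 new) → pick T2 (covers 1 new) → pick T4 (covers 1 new). Total picks: 3.
(The true minimum cover uses only 2 groups, so greedy is not optimal here.)

3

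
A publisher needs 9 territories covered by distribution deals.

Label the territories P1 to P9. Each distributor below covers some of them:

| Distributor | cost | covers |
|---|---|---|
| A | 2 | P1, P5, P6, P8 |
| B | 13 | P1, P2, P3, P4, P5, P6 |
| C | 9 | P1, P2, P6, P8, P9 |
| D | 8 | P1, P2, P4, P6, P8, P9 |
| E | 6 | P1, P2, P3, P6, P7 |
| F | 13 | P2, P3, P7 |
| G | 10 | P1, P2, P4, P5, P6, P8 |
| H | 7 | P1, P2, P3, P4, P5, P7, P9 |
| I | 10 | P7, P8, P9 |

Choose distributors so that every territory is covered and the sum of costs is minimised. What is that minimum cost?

9

A, H together cover every territory (A ∪ H = {P1, P2, P3, P4, P5, P6, P7, P8, P9}); total cost 2 + 7 = 9.
No covering selection has total cost below 9.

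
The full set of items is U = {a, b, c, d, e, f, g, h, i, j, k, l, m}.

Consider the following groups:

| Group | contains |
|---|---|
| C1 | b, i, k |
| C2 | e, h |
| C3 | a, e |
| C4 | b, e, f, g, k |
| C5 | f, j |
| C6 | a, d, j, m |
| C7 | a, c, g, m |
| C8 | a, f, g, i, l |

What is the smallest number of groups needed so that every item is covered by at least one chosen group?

C1, C2, C6, C7, and C8 cover everything between them: the union {a, b, c, d, e, f, g, h, i, j, k, l, m} is all of U.
No 4 of the 8 groups cover everything (all 70 combinations miss at least one item), so 5 is optimal.

5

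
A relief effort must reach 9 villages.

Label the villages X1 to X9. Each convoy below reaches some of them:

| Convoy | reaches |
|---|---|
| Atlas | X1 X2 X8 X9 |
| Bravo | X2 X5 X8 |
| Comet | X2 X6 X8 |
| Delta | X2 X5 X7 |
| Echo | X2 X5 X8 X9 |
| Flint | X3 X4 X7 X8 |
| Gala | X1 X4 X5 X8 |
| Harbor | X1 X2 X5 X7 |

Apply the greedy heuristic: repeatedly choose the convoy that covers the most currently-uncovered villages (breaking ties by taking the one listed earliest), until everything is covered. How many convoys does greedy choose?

Greedy: pick Atlas (covers 4 new) → pick Flint (covers 3 new) → pick Bravo (covers 1 new) → pick Comet (covers 1 new). Total picks: 4.

4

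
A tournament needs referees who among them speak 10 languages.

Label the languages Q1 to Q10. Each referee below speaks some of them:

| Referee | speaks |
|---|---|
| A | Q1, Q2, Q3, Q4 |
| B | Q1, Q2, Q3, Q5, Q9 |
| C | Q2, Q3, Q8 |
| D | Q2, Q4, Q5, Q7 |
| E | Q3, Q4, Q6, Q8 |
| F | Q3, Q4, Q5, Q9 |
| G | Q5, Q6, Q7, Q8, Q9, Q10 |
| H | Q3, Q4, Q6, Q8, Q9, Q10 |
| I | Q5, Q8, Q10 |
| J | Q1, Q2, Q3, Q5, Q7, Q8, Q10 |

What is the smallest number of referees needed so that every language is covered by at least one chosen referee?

2

H and J together: H ∪ J = {Q1, Q2, Q3, Q4, Q5, Q6, Q7, Q8, Q9, Q10} — every language is covered.
No single referee has all 10 languages (the largest, J, has 7), so 2 is optimal.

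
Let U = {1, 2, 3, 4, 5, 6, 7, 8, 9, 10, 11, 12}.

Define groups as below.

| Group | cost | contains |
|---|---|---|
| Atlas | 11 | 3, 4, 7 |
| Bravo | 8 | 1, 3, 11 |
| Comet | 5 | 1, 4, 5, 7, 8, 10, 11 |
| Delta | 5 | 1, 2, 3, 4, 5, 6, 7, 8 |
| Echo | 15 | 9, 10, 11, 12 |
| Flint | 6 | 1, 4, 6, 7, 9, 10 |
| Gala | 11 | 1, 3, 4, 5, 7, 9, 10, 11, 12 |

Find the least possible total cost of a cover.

Delta, Gala together cover every element (Delta ∪ Gala = {1, 2, 3, 4, 5, 6, 7, 8, 9, 10, 11, 12}); total cost 5 + 11 = 16.
The greedy pick Delta, Comet, Gala costs 21; no covering selection beats 16.

16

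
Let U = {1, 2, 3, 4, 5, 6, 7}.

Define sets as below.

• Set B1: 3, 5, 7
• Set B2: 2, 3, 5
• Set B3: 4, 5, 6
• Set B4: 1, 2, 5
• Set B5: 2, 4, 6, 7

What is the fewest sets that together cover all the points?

3

Take {B1, B3, B4}. Their union is {1, 2, 3, 4, 5, 6, 7}, which is all 7 points.
Only B4 contains 1, so B4 is forced; the remaining 4 points need at least 2 more sets (each remaining set adds at most 3) — so at least 3 sets are needed, and 3 is optimal.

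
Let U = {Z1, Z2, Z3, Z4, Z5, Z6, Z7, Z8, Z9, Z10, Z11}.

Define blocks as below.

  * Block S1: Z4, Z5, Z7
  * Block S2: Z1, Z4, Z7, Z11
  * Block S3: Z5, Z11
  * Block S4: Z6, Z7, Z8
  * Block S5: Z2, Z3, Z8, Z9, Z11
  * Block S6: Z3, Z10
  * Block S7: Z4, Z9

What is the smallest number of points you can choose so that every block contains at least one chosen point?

4

H = {Z3, Z4, Z8, Z11} meets every block (each contains at least one member of H), and |H| = 4.
The blocks S3, S4, S6, S7 are pairwise disjoint, so any hitting set needs a separate point for each — at least 4. Hence 4 is optimal.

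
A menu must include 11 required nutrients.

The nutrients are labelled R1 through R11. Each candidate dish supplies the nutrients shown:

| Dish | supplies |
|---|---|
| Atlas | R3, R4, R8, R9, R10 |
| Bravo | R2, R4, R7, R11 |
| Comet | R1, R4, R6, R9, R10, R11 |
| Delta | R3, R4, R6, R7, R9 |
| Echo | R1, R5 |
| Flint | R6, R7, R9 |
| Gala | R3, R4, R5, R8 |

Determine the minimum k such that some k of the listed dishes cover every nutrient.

3

Bravo and Comet and Gala together: Bravo ∪ Comet ∪ Gala = {R1, R2, R3, R4, R5, R6, R7, R8, R9, R10, R11} — every nutrient is covered.
Only Bravo contains R2, so Bravo is forced; the remaining 7 nutrients need at least 2 more dishes (each remaining dish adds at most 4) — so at least 3 dishes are needed, and 3 is optimal.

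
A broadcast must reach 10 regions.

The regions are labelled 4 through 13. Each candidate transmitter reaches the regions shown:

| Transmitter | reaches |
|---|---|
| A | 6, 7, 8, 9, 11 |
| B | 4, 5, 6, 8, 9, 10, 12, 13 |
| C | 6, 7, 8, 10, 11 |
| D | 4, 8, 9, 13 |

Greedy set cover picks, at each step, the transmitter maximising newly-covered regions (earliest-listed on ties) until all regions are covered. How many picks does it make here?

Greedy: pick B (covers 8 new) → pick A (covers 2 new). Total picks: 2.

2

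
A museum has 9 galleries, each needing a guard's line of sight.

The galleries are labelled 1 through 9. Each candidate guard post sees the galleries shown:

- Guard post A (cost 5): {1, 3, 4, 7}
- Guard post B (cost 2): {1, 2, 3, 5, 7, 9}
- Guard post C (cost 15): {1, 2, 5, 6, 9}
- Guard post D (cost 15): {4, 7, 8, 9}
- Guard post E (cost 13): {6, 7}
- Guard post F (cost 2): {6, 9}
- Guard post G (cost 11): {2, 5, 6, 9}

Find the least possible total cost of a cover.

19

B, D, F together cover every gallery (B ∪ D ∪ F = {1, 2, 3, 4, 5, 6, 7, 8, 9}); total cost 2 + 15 + 2 = 19.
The greedy pick B, F, A, D costs 24; no covering selection beats 19.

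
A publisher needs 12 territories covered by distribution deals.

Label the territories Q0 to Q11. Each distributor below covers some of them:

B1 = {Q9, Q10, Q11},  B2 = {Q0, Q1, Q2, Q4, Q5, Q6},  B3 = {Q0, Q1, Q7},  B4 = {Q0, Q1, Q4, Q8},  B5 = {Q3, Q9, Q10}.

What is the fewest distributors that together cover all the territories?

B1 and B2 and B3 and B4 and B5 together: B1 ∪ B2 ∪ B3 ∪ B4 ∪ B5 = {Q0, Q1, Q2, Q3, Q4, Q5, Q6, Q7, Q8, Q9, Q10, Q11} — every territory is covered.
No 4 of the 5 distributors cover everything (all 5 combinations miss at least one territory), so 5 is optimal.

5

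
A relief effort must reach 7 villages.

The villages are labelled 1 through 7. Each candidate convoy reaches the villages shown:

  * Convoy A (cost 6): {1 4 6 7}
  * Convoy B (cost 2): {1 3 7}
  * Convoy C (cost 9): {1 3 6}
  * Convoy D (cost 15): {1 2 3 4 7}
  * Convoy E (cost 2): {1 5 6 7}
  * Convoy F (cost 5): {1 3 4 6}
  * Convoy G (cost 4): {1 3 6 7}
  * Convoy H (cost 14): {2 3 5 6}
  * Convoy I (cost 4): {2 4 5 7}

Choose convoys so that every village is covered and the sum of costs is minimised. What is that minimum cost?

G, I together cover every village (G ∪ I = {1, 2, 3, 4, 5, 6, 7}); total cost 4 + 4 = 8.
No covering selection has total cost below 8.

8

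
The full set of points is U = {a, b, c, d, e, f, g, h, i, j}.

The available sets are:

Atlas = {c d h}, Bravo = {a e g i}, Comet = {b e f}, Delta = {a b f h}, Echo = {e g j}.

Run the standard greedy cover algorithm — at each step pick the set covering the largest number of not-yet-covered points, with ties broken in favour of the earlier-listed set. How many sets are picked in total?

4

Greedy: pick Bravo (covers 4 new) → pick Atlas (covers 3 new) → pick Comet (covers 2 new) → pick Echo (covers 1 new). Total picks: 4.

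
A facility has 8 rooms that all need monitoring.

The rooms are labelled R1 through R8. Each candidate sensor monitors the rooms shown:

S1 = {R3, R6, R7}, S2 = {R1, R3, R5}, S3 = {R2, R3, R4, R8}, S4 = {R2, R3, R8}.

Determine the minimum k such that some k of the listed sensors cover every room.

Take {S1, S2, S3}. Their union is {R1, R2, R3, R4, R5, R6, R7, R8}, which is all 8 rooms.
Only S2 contains R1, so S2 is forced; the remaining 5 rooms need at least 2 more sensors (each remaining sensor adds at most 3) — so at least 3 sensors are needed, and 3 is optimal.

3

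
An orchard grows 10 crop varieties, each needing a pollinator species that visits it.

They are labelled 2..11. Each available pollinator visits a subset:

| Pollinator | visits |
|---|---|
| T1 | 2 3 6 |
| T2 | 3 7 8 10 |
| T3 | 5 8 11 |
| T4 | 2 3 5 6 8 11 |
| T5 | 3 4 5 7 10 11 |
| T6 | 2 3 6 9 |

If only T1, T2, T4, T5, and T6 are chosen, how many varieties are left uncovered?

Union of T1, T2, T4, T5, T6 = {2, 3, 4, 5, 6, 7, 8, 9, 10, 11} — that's every variety, so 0 are uncovered.

0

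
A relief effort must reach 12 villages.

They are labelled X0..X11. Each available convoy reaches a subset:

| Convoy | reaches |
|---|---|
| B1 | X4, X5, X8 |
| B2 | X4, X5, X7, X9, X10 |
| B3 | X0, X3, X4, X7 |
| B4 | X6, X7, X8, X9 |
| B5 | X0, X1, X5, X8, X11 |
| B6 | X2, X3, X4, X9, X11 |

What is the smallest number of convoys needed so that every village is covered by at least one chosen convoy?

4

Take {B2, B4, B5, B6}. Their union is {X0, X1, X2, X3, X4, X5, X6, X7, X8, X9, X10, X11}, which is all 12 villages.
No 3 of the 6 convoys cover everything (all 20 combinations miss at least one village), so 4 is optimal.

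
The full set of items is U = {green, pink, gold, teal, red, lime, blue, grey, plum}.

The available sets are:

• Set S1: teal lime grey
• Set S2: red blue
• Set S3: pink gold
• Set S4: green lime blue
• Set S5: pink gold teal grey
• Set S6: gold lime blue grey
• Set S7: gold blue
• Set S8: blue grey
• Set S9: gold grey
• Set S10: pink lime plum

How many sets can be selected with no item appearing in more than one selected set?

S1, S2, S3 are pairwise disjoint (S1={teal,lime,grey}; S2={red,blue}; S3={pink,gold}).
Every remaining set overlaps one of these, and no 4 of the listed sets are pairwise disjoint, so 3 is the maximum.

3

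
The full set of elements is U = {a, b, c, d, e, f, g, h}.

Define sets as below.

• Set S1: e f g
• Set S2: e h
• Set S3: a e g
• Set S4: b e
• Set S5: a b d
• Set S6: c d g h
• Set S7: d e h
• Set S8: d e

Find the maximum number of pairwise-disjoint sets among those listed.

2

S4, S6 are pairwise disjoint (S4={b,e}; S6={c,d,g,h}).
Every remaining set overlaps one of these, and no 3 of the listed sets are pairwise disjoint, so 2 is the maximum.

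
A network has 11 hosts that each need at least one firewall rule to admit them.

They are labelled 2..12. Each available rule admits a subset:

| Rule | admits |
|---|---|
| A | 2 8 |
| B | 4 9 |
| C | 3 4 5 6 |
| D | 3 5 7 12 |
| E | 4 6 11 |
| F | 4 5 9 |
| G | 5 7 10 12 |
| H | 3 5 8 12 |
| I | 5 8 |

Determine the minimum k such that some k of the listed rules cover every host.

5

A and B and E and G and H together: A ∪ B ∪ E ∪ G ∪ H = {2, 3, 4, 5, 6, 7, 8, 9, 10, 11, 12} — every host is covered.
No 4 of the 9 rules cover everything (all 126 combinations miss at least one host), so 5 is optimal.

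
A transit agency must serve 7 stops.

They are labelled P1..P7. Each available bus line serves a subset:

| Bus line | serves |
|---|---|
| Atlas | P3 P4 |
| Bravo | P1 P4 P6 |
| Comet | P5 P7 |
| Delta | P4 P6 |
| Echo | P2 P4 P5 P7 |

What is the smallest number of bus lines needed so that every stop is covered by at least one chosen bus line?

3

Take {Atlas, Bravo, Echo}. Their union is {P1, P2, P3, P4, P5, P6, P7}, which is all 7 stops.
Only Bravo contains P1, so Bravo is forced; the remaining 4 stops need at least 2 more bus lines (each remaining bus line adds at most 3) — so at least 3 bus lines are needed, and 3 is optimal.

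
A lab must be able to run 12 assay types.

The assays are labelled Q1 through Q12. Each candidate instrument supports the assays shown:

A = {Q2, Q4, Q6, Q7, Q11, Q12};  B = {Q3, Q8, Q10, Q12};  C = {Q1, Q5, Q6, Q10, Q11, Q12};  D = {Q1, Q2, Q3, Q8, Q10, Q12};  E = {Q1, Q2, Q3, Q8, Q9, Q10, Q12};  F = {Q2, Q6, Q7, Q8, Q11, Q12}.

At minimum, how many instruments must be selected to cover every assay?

Take {A, C, E}. Their union is {Q1, Q2, Q3, Q4, Q5, Q6, Q7, Q8, Q9, Q10, Q11, Q12}, which is all 12 assays.
Only A contains Q4, so A is forced; the remaining 6 assays need at least 2 more instruments (each remaining instrument adds at most 5) — so at least 3 instruments are needed, and 3 is optimal.

3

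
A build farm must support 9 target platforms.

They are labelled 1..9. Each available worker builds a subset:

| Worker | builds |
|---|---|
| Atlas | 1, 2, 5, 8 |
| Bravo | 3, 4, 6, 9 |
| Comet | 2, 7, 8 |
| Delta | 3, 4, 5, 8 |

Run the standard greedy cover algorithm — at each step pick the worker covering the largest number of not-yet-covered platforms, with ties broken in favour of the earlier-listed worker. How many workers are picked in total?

Greedy: pick Atlas (covers 4 new) → pick Bravo (covers 4 new) → pick Comet (covers 1 new). Total picks: 3.

3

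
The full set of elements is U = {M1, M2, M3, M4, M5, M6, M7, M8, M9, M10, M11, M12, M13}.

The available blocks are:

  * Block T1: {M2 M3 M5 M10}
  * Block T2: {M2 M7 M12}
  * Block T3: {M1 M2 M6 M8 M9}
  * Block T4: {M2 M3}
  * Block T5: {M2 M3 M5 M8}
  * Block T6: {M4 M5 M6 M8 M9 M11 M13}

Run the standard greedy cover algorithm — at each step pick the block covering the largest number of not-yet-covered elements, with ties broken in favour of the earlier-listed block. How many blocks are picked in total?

4

Greedy: pick T6 (covers 7 new) → pick T1 (covers 3 new) → pick T2 (covers 2 new) → pick T3 (covers 1 new). Total picks: 4.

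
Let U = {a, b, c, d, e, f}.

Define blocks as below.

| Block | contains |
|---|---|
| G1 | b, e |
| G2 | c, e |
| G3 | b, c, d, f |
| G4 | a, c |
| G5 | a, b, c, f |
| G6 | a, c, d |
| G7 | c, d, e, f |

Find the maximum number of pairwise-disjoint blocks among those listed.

2

G1, G4 are pairwise disjoint (G1={b,e}; G4={a,c}).
Every remaining block overlaps one of these, and no 3 of the listed blocks are pairwise disjoint, so 2 is the maximum.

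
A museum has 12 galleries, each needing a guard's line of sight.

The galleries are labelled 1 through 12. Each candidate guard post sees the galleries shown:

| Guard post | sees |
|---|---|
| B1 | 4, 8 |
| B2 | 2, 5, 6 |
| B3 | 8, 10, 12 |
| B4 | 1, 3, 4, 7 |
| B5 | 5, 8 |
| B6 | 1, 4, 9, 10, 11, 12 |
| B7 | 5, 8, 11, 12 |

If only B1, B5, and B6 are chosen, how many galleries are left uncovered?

Union of B1, B5, B6 = {1, 4, 5, 8, 9, 10, 11, 12}.
Not covered: 2, 3, 6, 7 — 4 galleries.

4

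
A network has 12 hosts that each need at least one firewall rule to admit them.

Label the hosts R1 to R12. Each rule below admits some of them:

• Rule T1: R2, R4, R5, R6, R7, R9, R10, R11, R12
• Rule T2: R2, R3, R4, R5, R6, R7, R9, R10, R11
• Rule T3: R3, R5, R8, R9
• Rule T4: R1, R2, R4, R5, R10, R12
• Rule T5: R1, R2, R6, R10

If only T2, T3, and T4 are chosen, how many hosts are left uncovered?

0

Union of T2, T3, T4 = {R1, R2, R3, R4, R5, R6, R7, R8, R9, R10, R11, R12} — that's every host, so 0 are uncovered.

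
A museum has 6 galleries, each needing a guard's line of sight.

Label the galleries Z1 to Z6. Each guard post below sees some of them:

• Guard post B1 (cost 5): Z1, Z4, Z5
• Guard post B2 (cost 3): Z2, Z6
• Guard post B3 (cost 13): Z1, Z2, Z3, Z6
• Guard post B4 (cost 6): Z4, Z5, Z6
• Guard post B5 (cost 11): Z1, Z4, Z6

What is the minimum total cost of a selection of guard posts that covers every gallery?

B1, B3 together cover every gallery (B1 ∪ B3 = {Z1, Z2, Z3, Z4, Z5, Z6}); total cost 5 + 13 = 18.
The greedy pick B2, B1, B3 costs 21; no covering selection beats 18.

18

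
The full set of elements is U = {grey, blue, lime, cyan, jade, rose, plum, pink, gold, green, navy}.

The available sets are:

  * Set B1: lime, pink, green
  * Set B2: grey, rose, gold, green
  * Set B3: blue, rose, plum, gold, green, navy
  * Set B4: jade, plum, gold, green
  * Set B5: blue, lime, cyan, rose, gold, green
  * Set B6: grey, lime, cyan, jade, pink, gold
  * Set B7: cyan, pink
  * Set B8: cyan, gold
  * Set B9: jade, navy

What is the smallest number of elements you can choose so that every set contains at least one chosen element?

Take H = {pink, gold, navy}. Each listed set contains at least one of these, so H is a hitting set of size 3.
The sets B1, B8, B9 are pairwise disjoint, so any hitting set needs a separate element for each — at least 3. Hence 3 is optimal.

3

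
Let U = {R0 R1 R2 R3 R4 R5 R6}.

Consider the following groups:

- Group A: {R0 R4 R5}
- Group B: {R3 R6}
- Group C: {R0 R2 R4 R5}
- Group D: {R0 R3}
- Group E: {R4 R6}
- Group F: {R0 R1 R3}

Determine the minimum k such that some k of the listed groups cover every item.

Take {C, E, F}. Their union is {R0, R1, R2, R3, R4, R5, R6}, which is all 7 items.
Only F contains R1, so F is forced; the remaining 4 items need at least 2 more groups (each remaining group adds at most 3) — so at least 3 groups are needed, and 3 is optimal.

3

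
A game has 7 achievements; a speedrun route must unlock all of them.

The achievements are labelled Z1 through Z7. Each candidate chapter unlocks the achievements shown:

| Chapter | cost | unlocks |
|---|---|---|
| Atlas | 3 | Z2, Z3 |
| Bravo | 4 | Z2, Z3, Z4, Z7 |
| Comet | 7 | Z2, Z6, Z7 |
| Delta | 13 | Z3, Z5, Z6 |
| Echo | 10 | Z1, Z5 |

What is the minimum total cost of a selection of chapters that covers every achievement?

21

Bravo, Comet, Echo together cover every achievement (Bravo ∪ Comet ∪ Echo = {Z1, Z2, Z3, Z4, Z5, Z6, Z7}); total cost 4 + 7 + 10 = 21.
No covering selection has total cost below 21.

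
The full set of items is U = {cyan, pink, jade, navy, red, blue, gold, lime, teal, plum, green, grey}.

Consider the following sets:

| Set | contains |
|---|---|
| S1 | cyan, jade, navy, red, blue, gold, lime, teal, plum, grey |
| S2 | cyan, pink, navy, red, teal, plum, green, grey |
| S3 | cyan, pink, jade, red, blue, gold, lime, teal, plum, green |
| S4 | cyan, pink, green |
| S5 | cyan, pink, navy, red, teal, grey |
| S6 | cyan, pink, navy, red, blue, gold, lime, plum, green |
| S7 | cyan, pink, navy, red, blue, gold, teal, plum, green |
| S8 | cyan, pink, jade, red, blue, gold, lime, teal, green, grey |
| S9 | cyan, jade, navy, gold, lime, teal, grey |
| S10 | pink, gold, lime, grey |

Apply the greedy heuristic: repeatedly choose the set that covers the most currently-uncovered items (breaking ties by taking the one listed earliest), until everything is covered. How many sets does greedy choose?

2

Greedy: pick S1 (covers 10 new) → pick S2 (covers 2 new). Total picks: 2.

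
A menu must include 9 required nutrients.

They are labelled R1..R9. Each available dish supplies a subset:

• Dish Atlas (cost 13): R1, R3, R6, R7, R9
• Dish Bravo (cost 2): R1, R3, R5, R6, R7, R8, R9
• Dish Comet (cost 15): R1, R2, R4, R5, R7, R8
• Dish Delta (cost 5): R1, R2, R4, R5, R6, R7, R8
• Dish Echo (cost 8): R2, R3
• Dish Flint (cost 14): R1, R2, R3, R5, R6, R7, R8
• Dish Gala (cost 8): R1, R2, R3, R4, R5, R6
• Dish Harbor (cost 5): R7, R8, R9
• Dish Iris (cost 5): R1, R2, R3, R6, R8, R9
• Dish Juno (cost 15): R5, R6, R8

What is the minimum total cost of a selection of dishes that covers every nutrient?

7

Bravo, Delta together cover every nutrient (Bravo ∪ Delta = {R1, R2, R3, R4, R5, R6, R7, R8, R9}); total cost 2 + 5 = 7.
No covering selection has total cost below 7.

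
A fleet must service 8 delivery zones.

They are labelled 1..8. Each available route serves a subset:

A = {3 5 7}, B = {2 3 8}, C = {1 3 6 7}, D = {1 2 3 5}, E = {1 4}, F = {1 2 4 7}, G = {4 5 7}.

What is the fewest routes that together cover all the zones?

B and C and G together: B ∪ C ∪ G = {1, 2, 3, 4, 5, 6, 7, 8} — every zone is covered.
Only C contains 6, so C is forced; the remaining 4 zones need at least 2 more routes (each remaining route adds at most 2) — so at least 3 routes are needed, and 3 is optimal.

3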